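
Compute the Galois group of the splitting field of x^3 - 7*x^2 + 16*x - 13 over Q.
S_3, the symmetric group on 3 letters

The polynomial is an irreducible cubic over Q and its discriminant is -31, which is not a perfect square. For an irreducible cubic, a non-square discriminant gives Galois group S_3.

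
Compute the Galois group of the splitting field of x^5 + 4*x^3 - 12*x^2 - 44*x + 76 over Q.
The polynomial f is an irreducible quintic over Q, so G = Gal(f/Q) is a transitive subgroup of S_5: one of C_5 (5T1, order 5), D_5 (5T2, order 10), F_20 (5T3, order 20), A_5 (5T4, order 60) or S_5 (5T5, order 120). The discriminant of f is 581920000, which is not a perfect square, so G is not contained in A_5. The transitive groups of degree 5 not contained in A_5 are: F_20 (5T3, order 20), S_5 (5T5, order 120). By Dedekind's theorem, for a prime p not dividing disc(f) the degrees of the irreducible factors of f mod p form the cycle type of an element of G. Factoring f modulo the 4 such primes p <= 13 (skipping 2, 5, which divide the discriminant), each new pattern first appears at: mod 3: f = (x^5 + x^3 + x + 1), pattern 5; mod 11: f = (x + 8)(x^4 + 3x^3 + 2x^2 + 5x + 4), pattern 4+1; mod 13: f = (x + 2)(x + 9)(x^3 + 2x^2 + 3x + 10), pattern 3+1+1. No other pattern occurs in this range, so the set of observed cycle types is {5, 4+1, 3+1+1}. Among the candidates above, the only group containing elements of all these cycle types is S_5 (5T5) — F_20 (5T3) lacks at least one of them. Hence G = S_5 (5T5), of order 120.

5T5: S_5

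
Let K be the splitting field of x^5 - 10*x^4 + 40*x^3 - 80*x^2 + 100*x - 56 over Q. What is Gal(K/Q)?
The polynomial f is an irreducible quintic over Q, so G = Gal(f/Q) is a transitive subgroup of S_5: one of C_5 (5T1, order 5), D_5 (5T2, order 10), F_20 (5T3, order 20), A_5 (5T4, order 60) or S_5 (5T5, order 120). The discriminant of f is 1024000000 = 32000^2, a perfect square, so G is contained in A_5. The transitive groups of degree 5 contained in A_5 are: C_5 (5T1, order 5), D_5 (5T2, order 10), A_5 (5T4, order 60). By Dedekind's theorem, for a prime p not dividing disc(f) the degrees of the irreducible factors of f mod p form the cycle type of an element of G. Factoring f modulo the 2 such primes p <= 7 (skipping 2, 5, which divide the discriminant), each new pattern first appears at: mod 3: f = (x^5 + 2x^4 + x^3 + x^2 + x + 1), pattern 5; mod 7: f = (x)(x + 1)(x^3 + 3x^2 + 2x + 2), pattern 3+1+1. No other pattern occurs in this range, so the set of observed cycle types is {5, 3+1+1}. Among the candidates above, the only group containing elements of all these cycle types is A_5 (5T4) — each of C_5 (5T1), D_5 (5T2) lacks at least one of them. Hence G = A_5 (5T4), of order 60.

A_5 (also written A5)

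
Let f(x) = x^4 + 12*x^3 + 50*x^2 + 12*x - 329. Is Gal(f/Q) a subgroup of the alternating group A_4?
No

The polynomial is irreducible of degree 4 over Q. Its discriminant is -1313998848, which is not a perfect square. A Galois group lies in the alternating group exactly when the discriminant is a square in Q, so the Galois group (D_4) is not contained in A_4.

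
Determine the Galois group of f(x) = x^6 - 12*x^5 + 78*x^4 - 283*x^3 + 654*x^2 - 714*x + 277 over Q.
The polynomial f is an irreducible sextic over Q, so G = Gal(f/Q) is one of the 16 transitive subgroups 6T1, ..., 6T16 of S_6. The discriminant of f is -401254544639403, which is not a perfect square, so G is not contained in A_6. The transitive groups of degree 6 not contained in A_6 are: C_6 (6T1, order 6), S_3 (6T2, order 6), D_6 (6T3, order 12), C_3 x S_3 (6T5, order 18), A_4 x C_2 (6T6, order 24), S_4 (6T8, order 24), S_3 x S_3 (6T9, order 36), S_4 x C_2 (6T11, order 48), (S_3 x S_3) : C_2 (6T13, order 72), PGL(2,5) (6T14, order 120), S_6 (6T16, order 720). By Dedekind's theorem, for a prime p not dividing disc(f) the degrees of the irreducible factors of f mod p form the cycle type of an element of G. Factoring f modulo the 33 such primes p <= 151 (skipping 3, 7, 13, which divide the discriminant), each new pattern first appears at: mod 2: f = (x^6 + x^3 + 1), pattern 6; mod 17: f = (x^2 + 3x + 4)(x^2 + 7x + 5)(x^2 + 12x + 13), pattern 2+2+2; mod 19: f = (x^3 + 13x^2 + 9x + 8)(x^3 + 13x^2 + 14x + 18), pattern 3+3; mod 31: f = (x + 10)(x + 20)(x + 26)(x^3 + 25x^2 + 23x + 8), pattern 3+1+1+1; mod 73: f = (x + 22)(x + 26)(x + 48)(x + 54)(x + 60)(x + 70), pattern 1+1+1+1+1+1. No other pattern occurs in this range, so the set of observed cycle types is {6, 2+2+2, 3+3, 3+1+1+1, 1+1+1+1+1+1}. The candidates containing elements of all these cycle types are C_3 x S_3 (6T5) of order 18, S_3 x S_3 (6T9) of order 36, (S_3 x S_3) : C_2 (6T13) of order 72, S_6 (6T16) of order 720; the others are excluded. The observed types are precisely the cycle types that occur in C_3 x S_3 (6T5). Each of the other remaining candidates has further cycle types, and by the Chebotarev density theorem the matching factorization patterns would occur for a proportion of primes equal to their share of the group: S_3 x S_3 (6T9) additionally contains elements of type 2+2+1+1 (9 of its 36 elements, about 25% of primes); (S_3 x S_3) : C_2 (6T13) additionally contains elements of type 4+2, 3+2+1, 2+2+1+1, 2+1+1+1+1 (45 of its 72 elements, about 62% of primes); S_6 (6T16) additionally contains elements of type 5+1, 4+2, 4+1+1, 3+2+1, 2+2+1+1, 2+1+1+1+1 (504 of its 720 elements, about 70% of primes). None of the 33 primes tested shows any such pattern (for each of these groups the chance of that is below 10^-4), which rules them out. Hence G = C_3 x S_3 (6T5), of order 18.

C_3 x S_3 (also written G18)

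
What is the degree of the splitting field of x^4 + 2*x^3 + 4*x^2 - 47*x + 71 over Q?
4

The degree of the splitting field over Q equals the order of the Galois group, so first determine the group. The polynomial is an irreducible quartic over Q and its discriminant is 131328125, which is not a perfect square, so the Galois group is not contained in A_4. The resolvent cubic y^3 - 4*y^2 - 378*y - 1357 has exactly one rational root, so the Galois group is C_4 or D_4. The quartic becomes reducible over Q(sqrt(disc)), so the group is C_4. The Galois group C_4 (4T1) has order 4, so the splitting field has degree 4 over Q.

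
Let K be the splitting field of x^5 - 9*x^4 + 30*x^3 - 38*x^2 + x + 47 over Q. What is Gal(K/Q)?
D_5, the dihedral group of order 10

The polynomial f is an irreducible quintic over Q, so G = Gal(f/Q) is a transitive subgroup of S_5: one of C_5 (5T1, order 5), D_5 (5T2, order 10), F_20 (5T3, order 20), A_5 (5T4, order 60) or S_5 (5T5, order 120). The discriminant of f is 2316304384 = 48128^2, a perfect square, so G is contained in A_5. The transitive groups of degree 5 contained in A_5 are: C_5 (5T1, order 5), D_5 (5T2, order 10), A_5 (5T4, order 60). By Dedekind's theorem, for a prime p not dividing disc(f) the degrees of the irreducible factors of f mod p form the cycle type of an element of G. Factoring f modulo the 23 such primes p <= 97 (skipping 2, 47, which divide the discriminant), each new pattern first appears at: mod 3: f = (x^5 + x^2 + x + 2), pattern 5; mod 5: f = (x + 3)(x^2 + 3)(x^2 + 3x + 3), pattern 2+2+1; mod 83: f = (x + 11)(x + 24)(x + 62)(x + 64)(x + 79), pattern 1+1+1+1+1. No other pattern occurs in this range, so the set of observed cycle types is {5, 2+2+1, 1+1+1+1+1}. The candidates containing elements of all these cycle types are D_5 (5T2) of order 10, A_5 (5T4) of order 60; the others are excluded. The observed types are precisely the cycle types that occur in D_5 (5T2). Each of the other remaining candidates has further cycle types, and by the Chebotarev density theorem the matching factorization patterns would occur for a proportion of primes equal to their share of the group: A_5 (5T4) additionally contains elements of type 3+1+1 (20 of its 60 elements, about 33% of primes). None of the 23 primes tested shows any such pattern (for each of these groups the chance of that is below 10^-4), which rules them out. Hence G = D_5 (5T2), of order 10.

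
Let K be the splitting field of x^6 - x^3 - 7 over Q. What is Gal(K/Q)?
The polynomial f is an irreducible sextic over Q, so G = Gal(f/Q) is one of the 16 transitive subgroups 6T1, ..., 6T16 of S_6. The discriminant of f is 871199469, which is not a perfect square, so G is not contained in A_6. The transitive groups of degree 6 not contained in A_6 are: C_6 (6T1, order 6), S_3 (6T2, order 6), D_6 (6T3, order 12), C_3 x S_3 (6T5, order 18), A_4 x C_2 (6T6, order 24), S_4 (6T8, order 24), S_3 x S_3 (6T9, order 36), S_4 x C_2 (6T11, order 48), (S_3 x S_3) : C_2 (6T13, order 72), PGL(2,5) (6T14, order 120), S_6 (6T16, order 720). By Dedekind's theorem, for a prime p not dividing disc(f) the degrees of the irreducible factors of f mod p form the cycle type of an element of G. Factoring f modulo the 16 such primes p <= 67 (skipping 3, 7, 29, which divide the discriminant), each new pattern first appears at: mod 2: f = (x^6 + x^3 + 1), pattern 6; mod 5: f = (x + 1)(x + 2)(x^2 + 3x + 4)(x^2 + 4x + 1), pattern 2+2+1+1; mod 13: f = (x + 2)(x + 5)(x + 6)(x^3 + 4), pattern 3+1+1+1; mod 19: f = (x^2 + 10x + 15)(x^2 + 13x + 13)(x^2 + 15x + 10), pattern 2+2+2; mod 67: f = (x^3 + 18)(x^3 + 48), pattern 3+3. No other pattern occurs in this range, so the set of observed cycle types is {6, 2+2+1+1, 3+1+1+1, 2+2+2, 3+3}. The candidates containing elements of all these cycle types are S_3 x S_3 (6T9) of order 36, (S_3 x S_3) : C_2 (6T13) of order 72, S_6 (6T16) of order 720; the others are excluded. The observed types are precisely the cycle types that occur in S_3 x S_3 (6T9) (apart from the identity). Each of the other remaining candidates has further cycle types, and by the Chebotarev density theorem the matching factorization patterns would occur for a proportion of primes equal to their share of the group: (S_3 x S_3) : C_2 (6T13) additionally contains elements of type 4+2, 3+2+1, 2+1+1+1+1 (36 of its 72 elements, about 50% of primes); S_6 (6T16) additionally contains elements of type 5+1, 4+2, 4+1+1, 3+2+1, 2+1+1+1+1 (459 of its 720 elements, about 64% of primes). None of the 16 primes tested shows any such pattern (for each of these groups the chance of that is below 10^-4), which rules them out. Hence G = S_3 x S_3 (6T9), of order 36.

S_3 x S_3 (also written G36-)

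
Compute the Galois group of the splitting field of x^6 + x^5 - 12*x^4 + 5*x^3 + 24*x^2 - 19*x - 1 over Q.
The polynomial f is an irreducible sextic over Q, so G = Gal(f/Q) is one of the 16 transitive subgroups 6T1, ..., 6T16 of S_6. The discriminant of f is 324179200, which is not a perfect square, so G is not contained in A_6. The transitive groups of degree 6 not contained in A_6 are: C_6 (6T1, order 6), S_3 (6T2, order 6), D_6 (6T3, order 12), C_3 x S_3 (6T5, order 18), A_4 x C_2 (6T6, order 24), S_4 (6T8, order 24), S_3 x S_3 (6T9, order 36), S_4 x C_2 (6T11, order 48), (S_3 x S_3) : C_2 (6T13, order 72), PGL(2,5) (6T14, order 120), S_6 (6T16, order 720). By Dedekind's theorem, for a prime p not dividing disc(f) the degrees of the irreducible factors of f mod p form the cycle type of an element of G. Factoring f modulo the 23 such primes p <= 101 (skipping 2, 5, 37, which divide the discriminant), each new pattern first appears at: mod 3: f = (x^3 + 2x + 1)(x^3 + x^2 + x + 2), pattern 3+3; mod 13: f = (x^2 + 6)(x^2 + 7x + 4)(x^2 + 7x + 7), pattern 2+2+2; mod 67: f = (x + 2)(x + 7)(x + 21)(x + 24)(x + 27)(x + 54), pattern 1+1+1+1+1+1. No other pattern occurs in this range, so the set of observed cycle types is {3+3, 2+2+2, 1+1+1+1+1+1}. The candidates containing elements of all these cycle types are C_6 (6T1) of order 6, S_3 (6T2) of order 6, D_6 (6T3) of order 12, C_3 x S_3 (6T5) of order 18, A_4 x C_2 (6T6) of order 24, S_4 (6T8) of order 24, S_3 x S_3 (6T9) of order 36, S_4 x C_2 (6T11) of order 48, (S_3 x S_3) : C_2 (6T13) of order 72, PGL(2,5) (6T14) of order 120, S_6 (6T16) of order 720; the others are excluded. The observed types are precisely the cycle types that occur in S_3 (6T2). Each of the other remaining candidates has further cycle types, and by the Chebotarev density theorem the matching factorization patterns would occur for a proportion of primes equal to their share of the group: C_6 (6T1) additionally contains elements of type 6 (2 of its 6 elements, about 33% of primes); D_6 (6T3) additionally contains elements of type 6, 2+2+1+1 (5 of its 12 elements, about 42% of primes); C_3 x S_3 (6T5) additionally contains elements of type 6, 3+1+1+1 (10 of its 18 elements, about 56% of primes); A_4 x C_2 (6T6) additionally contains elements of type 6, 2+2+1+1, 2+1+1+1+1 (14 of its 24 elements, about 58% of primes); S_4 (6T8) additionally contains elements of type 4+1+1, 2+2+1+1 (9 of its 24 elements, about 38% of primes); S_3 x S_3 (6T9) additionally contains elements of type 6, 3+1+1+1, 2+2+1+1 (25 of its 36 elements, about 69% of primes); S_4 x C_2 (6T11) additionally contains elements of type 6, 4+2, 4+1+1, 2+2+1+1, 2+1+1+1+1 (32 of its 48 elements, about 67% of primes); (S_3 x S_3) : C_2 (6T13) additionally contains elements of type 6, 4+2, 3+2+1, 3+1+1+1, 2+2+1+1, 2+1+1+1+1 (61 of its 72 elements, about 85% of primes); PGL(2,5) (6T14) additionally contains elements of type 6, 5+1, 4+1+1, 2+2+1+1 (89 of its 120 elements, about 74% of primes); S_6 (6T16) additionally contains elements of type 6, 5+1, 4+2, 4+1+1, 3+2+1, 3+1+1+1, 2+2+1+1, 2+1+1+1+1 (664 of its 720 elements, about 92% of primes). None of the 23 primes tested shows any such pattern (for each of these groups the chance of that is below 10^-4), which rules them out. Hence G = S_3 (6T2), of order 6.

6T2: S_3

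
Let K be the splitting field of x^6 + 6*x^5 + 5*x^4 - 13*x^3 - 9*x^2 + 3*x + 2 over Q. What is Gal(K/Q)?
6T12: PSL(2,5)

The polynomial f is an irreducible sextic over Q, so G = Gal(f/Q) is one of the 16 transitive subgroups 6T1, ..., 6T16 of S_6. The discriminant of f is 30991489 = 5567^2, a perfect square, so G is contained in A_6. The transitive groups of degree 6 contained in A_6 are: A_4 (6T4, order 12), S_4 (6T7, order 24), (C_3 x C_3) : C_4 (6T10, order 36), PSL(2,5) (6T12, order 60), A_6 (6T15, order 360). By Dedekind's theorem, for a prime p not dividing disc(f) the degrees of the irreducible factors of f mod p form the cycle type of an element of G. Factoring f modulo the 21 such primes p <= 79 (skipping 19, which divides the discriminant), each new pattern first appears at: mod 2: f = (x)(x^5 + x^3 + x^2 + x + 1), pattern 5+1; mod 7: f = (x^3 + x^2 + 3x + 1)(x^3 + 5x^2 + 4x + 2), pattern 3+3; mod 61: f = (x + 3)(x + 25)(x^2 + 48x + 25)(x^2 + 52x + 38), pattern 2+2+1+1. No other pattern occurs in this range, so the set of observed cycle types is {5+1, 3+3, 2+2+1+1}. The candidates containing elements of all these cycle types are PSL(2,5) (6T12) of order 60, A_6 (6T15) of order 360; the others are excluded. The observed types are precisely the cycle types that occur in PSL(2,5) (6T12) (apart from the identity). Each of the other remaining candidates has further cycle types, and by the Chebotarev density theorem the matching factorization patterns would occur for a proportion of primes equal to their share of the group: A_6 (6T15) additionally contains elements of type 4+2, 3+1+1+1 (130 of its 360 elements, about 36% of primes). None of the 21 primes tested shows any such pattern (for each of these groups the chance of that is below 10^-4), which rules them out. Hence G = PSL(2,5) (6T12), of order 60.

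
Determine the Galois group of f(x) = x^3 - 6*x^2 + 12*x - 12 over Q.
The polynomial is an irreducible cubic over Q and its discriminant is -432, which is not a perfect square. For an irreducible cubic, a non-square discriminant gives Galois group S_3.

S_3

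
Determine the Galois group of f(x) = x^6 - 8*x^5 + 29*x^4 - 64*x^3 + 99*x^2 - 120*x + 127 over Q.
The polynomial f is an irreducible sextic over Q, so G = Gal(f/Q) is one of the 16 transitive subgroups 6T1, ..., 6T16 of S_6. The discriminant of f is -18046378835968, which is not a perfect square, so G is not contained in A_6. The transitive groups of degree 6 not contained in A_6 are: C_6 (6T1, order 6), S_3 (6T2, order 6), D_6 (6T3, order 12), C_3 x S_3 (6T5, order 18), A_4 x C_2 (6T6, order 24), S_4 (6T8, order 24), S_3 x S_3 (6T9, order 36), S_4 x C_2 (6T11, order 48), (S_3 x S_3) : C_2 (6T13, order 72), PGL(2,5) (6T14, order 120), S_6 (6T16, order 720). By Dedekind's theorem, for a prime p not dividing disc(f) the degrees of the irreducible factors of f mod p form the cycle type of an element of G. Factoring f modulo the 37 such primes p <= 167 (skipping 2, 7, which divide the discriminant), each new pattern first appears at: mod 3: f = (x^6 + x^5 + 2x^4 + 2x^3 + 1), pattern 6; mod 11: f = (x^3 + 5x^2 + 2)(x^3 + 9x^2 + 6x + 3), pattern 3+3; mod 13: f = (x^2 + x + 2)(x^2 + 5x + 11)(x^2 + 12x + 4), pattern 2+2+2; mod 29: f = (x + 2)(x + 10)(x + 13)(x + 16)(x + 18)(x + 20), pattern 1+1+1+1+1+1. No other pattern occurs in this range, so the set of observed cycle types is {6, 3+3, 2+2+2, 1+1+1+1+1+1}. The candidates containing elements of all these cycle types are C_6 (6T1) of order 6, D_6 (6T3) of order 12, C_3 x S_3 (6T5) of order 18, A_4 x C_2 (6T6) of order 24, S_3 x S_3 (6T9) of order 36, S_4 x C_2 (6T11) of order 48, (S_3 x S_3) : C_2 (6T13) of order 72, PGL(2,5) (6T14) of order 120, S_6 (6T16) of order 720; the others are excluded. The observed types are precisely the cycle types that occur in C_6 (6T1). Each of the other remaining candidates has further cycle types, and by the Chebotarev density theorem the matching factorization patterns would occur for a proportion of primes equal to their share of the group: D_6 (6T3) additionally contains elements of type 2+2+1+1 (3 of its 12 elements, about 25% of primes); C_3 x S_3 (6T5) additionally contains elements of type 3+1+1+1 (4 of its 18 elements, about 22% of primes); A_4 x C_2 (6T6) additionally contains elements of type 2+2+1+1, 2+1+1+1+1 (6 of its 24 elements, about 25% of primes); S_3 x S_3 (6T9) additionally contains elements of type 3+1+1+1, 2+2+1+1 (13 of its 36 elements, about 36% of primes); S_4 x C_2 (6T11) additionally contains elements of type 4+2, 4+1+1, 2+2+1+1, 2+1+1+1+1 (24 of its 48 elements, about 50% of primes); (S_3 x S_3) : C_2 (6T13) additionally contains elements of type 4+2, 3+2+1, 3+1+1+1, 2+2+1+1, 2+1+1+1+1 (49 of its 72 elements, about 68% of primes); PGL(2,5) (6T14) additionally contains elements of type 5+1, 4+1+1, 2+2+1+1 (69 of its 120 elements, about 58% of primes); S_6 (6T16) additionally contains elements of type 5+1, 4+2, 4+1+1, 3+2+1, 3+1+1+1, 2+2+1+1, 2+1+1+1+1 (544 of its 720 elements, about 76% of primes). None of the 37 primes tested shows any such pattern (for each of these groups the chance of that is below 10^-4), which rules them out. Hence G = C_6 (6T1), of order 6.

C_6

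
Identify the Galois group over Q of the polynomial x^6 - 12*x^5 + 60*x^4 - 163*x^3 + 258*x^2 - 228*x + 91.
The polynomial f is an irreducible sextic over Q, so G = Gal(f/Q) is one of the 16 transitive subgroups 6T1, ..., 6T16 of S_6. The discriminant of f is -177147, which is not a perfect square, so G is not contained in A_6. The transitive groups of degree 6 not contained in A_6 are: C_6 (6T1, order 6), S_3 (6T2, order 6), D_6 (6T3, order 12), C_3 x S_3 (6T5, order 18), A_4 x C_2 (6T6, order 24), S_4 (6T8, order 24), S_3 x S_3 (6T9, order 36), S_4 x C_2 (6T11, order 48), (S_3 x S_3) : C_2 (6T13, order 72), PGL(2,5) (6T14, order 120), S_6 (6T16, order 720). By Dedekind's theorem, for a prime p not dividing disc(f) the degrees of the irreducible factors of f mod p form the cycle type of an element of G. Factoring f modulo the 33 such primes p <= 139 (skipping 3, which divides the discriminant), each new pattern first appears at: mod 2: f = (x^6 + x^3 + 1), pattern 6; mod 7: f = (x)(x + 2)(x + 6)(x^3 + x^2 + 5x + 2), pattern 3+1+1+1; mod 17: f = (x^2 + 3)(x^2 + 8x + 4)(x^2 + 14x + 9), pattern 2+2+2; mod 19: f = (x^3 + 13x^2 + 12x + 2)(x^3 + 13x^2 + 12x + 17), pattern 3+3; mod 73: f = (x + 11)(x + 19)(x + 20)(x + 27)(x + 28)(x + 29), pattern 1+1+1+1+1+1. No other pattern occurs in this range, so the set of observed cycle types is {6, 3+1+1+1, 2+2+2, 3+3, 1+1+1+1+1+1}. The candidates containing elements of all these cycle types are C_3 x S_3 (6T5) of order 18, S_3 x S_3 (6T9) of order 36, (S_3 x S_3) : C_2 (6T13) of order 72, S_6 (6T16) of order 720; the others are excluded. The observed types are precisely the cycle types that occur in C_3 x S_3 (6T5). Each of the other remaining candidates has further cycle types, and by the Chebotarev density theorem the matching factorization patterns would occur for a proportion of primes equal to their share of the group: S_3 x S_3 (6T9) additionally contains elements of type 2+2+1+1 (9 of its 36 elements, about 25% of primes); (S_3 x S_3) : C_2 (6T13) additionally contains elements of type 4+2, 3+2+1, 2+2+1+1, 2+1+1+1+1 (45 of its 72 elements, about 62% of primes); S_6 (6T16) additionally contains elements of type 5+1, 4+2, 4+1+1, 3+2+1, 2+2+1+1, 2+1+1+1+1 (504 of its 720 elements, about 70% of primes). None of the 33 primes tested shows any such pattern (for each of these groups the chance of that is below 10^-4), which rules them out. Hence G = C_3 x S_3 (6T5), of order 18.

C_3 x S_3 (order 18)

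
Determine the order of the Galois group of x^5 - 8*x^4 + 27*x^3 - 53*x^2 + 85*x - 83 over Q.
The degree of the splitting field over Q equals the order of the Galois group, so first determine the group. The polynomial f is an irreducible quintic over Q, so G = Gal(f/Q) is a transitive subgroup of S_5: one of C_5 (5T1, order 5), D_5 (5T2, order 10), F_20 (5T3, order 20), A_5 (5T4, order 60) or S_5 (5T5, order 120). The discriminant of f is 1161105625 = 34075^2, a perfect square, so G is contained in A_5. The transitive groups of degree 5 contained in A_5 are: C_5 (5T1, order 5), D_5 (5T2, order 10), A_5 (5T4, order 60). By Dedekind's theorem, for a prime p not dividing disc(f) the degrees of the irreducible factors of f mod p form the cycle type of an element of G. Factoring f modulo the 23 such primes p <= 101 (skipping 5, 29, 47, which divide the discriminant), each new pattern first appears at: mod 2: f = (x^5 + x^3 + x^2 + x + 1), pattern 5; mod 11: f = (x + 6)(x^2 + 2x + 10)(x^2 + 6x + 1), pattern 2+2+1; mod 83: f = (x)(x + 6)(x + 42)(x + 47)(x + 63), pattern 1+1+1+1+1. No other pattern occurs in this range, so the set of observed cycle types is {5, 2+2+1, 1+1+1+1+1}. The candidates containing elements of all these cycle types are D_5 (5T2) of order 10, A_5 (5T4) of order 60; the others are excluded. The observed types are precisely the cycle types that occur in D_5 (5T2). Each of the other remaining candidates has further cycle types, and by the Chebotarev density theorem the matching factorization patterns would occur for a proportion of primes equal to their share of the group: A_5 (5T4) additionally contains elements of type 3+1+1 (20 of its 60 elements, about 33% of primes). None of the 23 primes tested shows any such pattern (for each of these groups the chance of that is below 10^-4), which rules them out. Hence G = D_5 (5T2), of order 10. The Galois group D_5 (5T2) has order 10, so the splitting field has degree 10 over Q.

10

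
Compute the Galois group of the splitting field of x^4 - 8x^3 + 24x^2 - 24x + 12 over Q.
The polynomial is an irreducible quartic over Q and its discriminant is 331776 = 576^2, a perfect square, so the Galois group is contained in A_4. The resolvent cubic y^3 - 24*y^2 + 144*y - 192 is irreducible over Q. An irreducible resolvent with square discriminant gives A_4.

4T4: A_4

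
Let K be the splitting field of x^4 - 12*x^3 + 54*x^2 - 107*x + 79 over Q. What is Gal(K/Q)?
4T5: S_4

The polynomial is an irreducible quartic over Q and its discriminant is 229, which is not a perfect square, so the Galois group is not contained in A_4. The resolvent cubic y^3 - 54*y^2 + 968*y - 5761 is irreducible over Q. An irreducible resolvent with non-square discriminant gives S_4.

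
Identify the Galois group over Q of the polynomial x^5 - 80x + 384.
D_5 (also written D5)

The polynomial f is an irreducible quintic over Q, so G = Gal(f/Q) is a transitive subgroup of S_5: one of C_5 (5T1, order 5), D_5 (5T2, order 10), F_20 (5T3, order 20), A_5 (5T4, order 60) or S_5 (5T5, order 120). The discriminant of f is 67108864000000 = 8192000^2, a perfect square, so G is contained in A_5. The transitive groups of degree 5 contained in A_5 are: C_5 (5T1, order 5), D_5 (5T2, order 10), A_5 (5T4, order 60). By Dedekind's theorem, for a prime p not dividing disc(f) the degrees of the irreducible factors of f mod p form the cycle type of an element of G. Factoring f modulo the 23 such primes p <= 97 (skipping 2, 5, which divide the discriminant), each new pattern first appears at: mod 3: f = (x)(x^2 + x + 2)(x^2 + 2x + 2), pattern 2+2+1; mod 7: f = (x^5 + 4x + 6), pattern 5. No other pattern occurs in this range, so the set of observed cycle types is {2+2+1, 5}. The candidates containing elements of all these cycle types are D_5 (5T2) of order 10, A_5 (5T4) of order 60; the others are excluded. The observed types are precisely the cycle types that occur in D_5 (5T2) (apart from the identity). Each of the other remaining candidates has further cycle types, and by the Chebotarev density theorem the matching factorization patterns would occur for a proportion of primes equal to their share of the group: A_5 (5T4) additionally contains elements of type 3+1+1 (20 of its 60 elements, about 33% of primes). None of the 23 primes tested shows any such pattern (for each of these groups the chance of that is below 10^-4), which rules them out. Hence G = D_5 (5T2), of order 10.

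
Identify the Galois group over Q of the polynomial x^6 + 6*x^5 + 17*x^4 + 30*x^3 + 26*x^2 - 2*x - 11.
S_4 (also written S4+)

The polynomial f is an irreducible sextic over Q, so G = Gal(f/Q) is one of the 16 transitive subgroups 6T1, ..., 6T16 of S_6. The discriminant of f is 276091456 = 16616^2, a perfect square, so G is contained in A_6. The transitive groups of degree 6 contained in A_6 are: A_4 (6T4, order 12), S_4 (6T7, order 24), (C_3 x C_3) : C_4 (6T10, order 36), PSL(2,5) (6T12, order 60), A_6 (6T15, order 360). By Dedekind's theorem, for a prime p not dividing disc(f) the degrees of the irreducible factors of f mod p form the cycle type of an element of G. Factoring f modulo the 79 such primes p <= 421 (skipping 2, 31, 67, which divide the discriminant), each new pattern first appears at: mod 3: f = (x^2 + x + 2)(x^4 + 2x^3 + x^2 + x + 2), pattern 4+2; mod 5: f = (x^3 + 2x^2 + x + 4)(x^3 + 4x^2 + 3x + 1), pattern 3+3; mod 11: f = (x)(x + 6)(x^2 + 4x + 9)(x^2 + 7x + 2), pattern 2+2+1+1. No other pattern occurs in this range, so the set of observed cycle types is {4+2, 3+3, 2+2+1+1}. The candidates containing elements of all these cycle types are S_4 (6T7) of order 24, (C_3 x C_3) : C_4 (6T10) of order 36, A_6 (6T15) of order 360; the others are excluded. The observed types are precisely the cycle types that occur in S_4 (6T7) (apart from the identity). Each of the other remaining candidates has further cycle types, and by the Chebotarev density theorem the matching factorization patterns would occur for a proportion of primes equal to their share of the group: (C_3 x C_3) : C_4 (6T10) additionally contains elements of type 3+1+1+1 (4 of its 36 elements, about 11% of primes); A_6 (6T15) additionally contains elements of type 5+1, 3+1+1+1 (184 of its 360 elements, about 51% of primes). None of the 79 primes tested shows any such pattern (for each of these groups the chance of that is below 10^-4), which rules them out. Hence G = S_4 (6T7), of order 24.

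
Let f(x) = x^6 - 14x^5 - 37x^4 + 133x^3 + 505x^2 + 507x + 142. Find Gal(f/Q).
6T12: PSL(2,5)

The polynomial f is an irreducible sextic over Q, so G = Gal(f/Q) is one of the 16 transitive subgroups 6T1, ..., 6T16 of S_6. The discriminant of f is 30991489 = 5567^2, a perfect square, so G is contained in A_6. The transitive groups of degree 6 contained in A_6 are: A_4 (6T4, order 12), S_4 (6T7, order 24), (C_3 x C_3) : C_4 (6T10, order 36), PSL(2,5) (6T12, order 60), A_6 (6T15, order 360). By Dedekind's theorem, for a prime p not dividing disc(f) the degrees of the irreducible factors of f mod p form the cycle type of an element of G. Factoring f modulo the 21 such primes p <= 79 (skipping 19, which divides the discriminant), each new pattern first appears at: mod 2: f = (x)(x^5 + x^3 + x^2 + x + 1), pattern 5+1; mod 7: f = (x^3 + 3x^2 + 3x + 5)(x^3 + 4x^2 + 4x + 6), pattern 3+3; mod 61: f = (x + 48)(x + 54)(x^2 + 7x + 25)(x^2 + 60x + 35), pattern 2+2+1+1. No other pattern occurs in this range, so the set of observed cycle types is {5+1, 3+3, 2+2+1+1}. The candidates containing elements of all these cycle types are PSL(2,5) (6T12) of order 60, A_6 (6T15) of order 360; the others are excluded. The observed types are precisely the cycle types that occur in PSL(2,5) (6T12) (apart from the identity). Each of the other remaining candidates has further cycle types, and by the Chebotarev density theorem the matching factorization patterns would occur for a proportion of primes equal to their share of the group: A_6 (6T15) additionally contains elements of type 4+2, 3+1+1+1 (130 of its 360 elements, about 36% of primes). None of the 21 primes tested shows any such pattern (for each of these groups the chance of that is below 10^-4), which rules them out. Hence G = PSL(2,5) (6T12), of order 60.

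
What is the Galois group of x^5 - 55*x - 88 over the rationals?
The polynomial f is an irreducible quintic over Q, so G = Gal(f/Q) is a transitive subgroup of S_5: one of C_5 (5T1, order 5), D_5 (5T2, order 10), F_20 (5T3, order 20), A_5 (5T4, order 60) or S_5 (5T5, order 120). The discriminant of f is 58564000000 = 242000^2, a perfect square, so G is contained in A_5. The transitive groups of degree 5 contained in A_5 are: C_5 (5T1, order 5), D_5 (5T2, order 10), A_5 (5T4, order 60). By Dedekind's theorem, for a prime p not dividing disc(f) the degrees of the irreducible factors of f mod p form the cycle type of an element of G. Factoring f modulo the 3 such primes p <= 13 (skipping 2, 5, 11, which divide the discriminant), each new pattern first appears at: mod 3: f = (x^5 + 2x + 2), pattern 5; mod 13: f = (x + 5)(x + 7)(x^3 + x^2 + 5x + 9), pattern 3+1+1. No other pattern occurs in this range, so the set of observed cycle types is {5, 3+1+1}. Among the candidates above, the only group containing elements of all these cycle types is A_5 (5T4) — each of C_5 (5T1), D_5 (5T2) lacks at least one of them. Hence G = A_5 (5T4), of order 60.

A_5 (also written A5)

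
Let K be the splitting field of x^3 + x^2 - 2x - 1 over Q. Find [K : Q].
3

The degree of the splitting field over Q equals the order of the Galois group, so first determine the group. The polynomial is an irreducible cubic over Q and its discriminant is 49 = 7^2, a perfect square. For an irreducible cubic, a square discriminant forces the Galois group to be A_3, the cyclic group of order 3. The Galois group C_3 (3T1) has order 3, so the splitting field has degree 3 over Q.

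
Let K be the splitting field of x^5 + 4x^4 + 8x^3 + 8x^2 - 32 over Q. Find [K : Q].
10

The degree of the splitting field over Q equals the order of the Galois group, so first determine the group. The polynomial f is an irreducible quintic over Q, so G = Gal(f/Q) is a transitive subgroup of S_5: one of C_5 (5T1, order 5), D_5 (5T2, order 10), F_20 (5T3, order 20), A_5 (5T4, order 60) or S_5 (5T5, order 120). The discriminant of f is 2316304384 = 48128^2, a perfect square, so G is contained in A_5. The transitive groups of degree 5 contained in A_5 are: C_5 (5T1, order 5), D_5 (5T2, order 10), A_5 (5T4, order 60). By Dedekind's theorem, for a prime p not dividing disc(f) the degrees of the irreducible factors of f mod p form the cycle type of an element of G. Factoring f modulo the 23 such primes p <= 97 (skipping 2, 47, which divide the discriminant), each new pattern first appears at: mod 3: f = (x^5 + x^4 + 2x^3 + 2x^2 + 1), pattern 5; mod 5: f = (x + 3)(x^2 + 3)(x^2 + x + 2), pattern 2+2+1; mod 83: f = (x + 25)(x + 37)(x + 53)(x + 59)(x + 79), pattern 1+1+1+1+1. No other pattern occurs in this range, so the set of observed cycle types is {5, 2+2+1, 1+1+1+1+1}. The candidates containing elements of all these cycle types are D_5 (5T2) of order 10, A_5 (5T4) of order 60; the others are excluded. The observed types are precisely the cycle types that occur in D_5 (5T2). Each of the other remaining candidates has further cycle types, and by the Chebotarev density theorem the matching factorization patterns would occur for a proportion of primes equal to their share of the group: A_5 (5T4) additionally contains elements of type 3+1+1 (20 of its 60 elements, about 33% of primes). None of the 23 primes tested shows any such pattern (for each of these groups the chance of that is below 10^-4), which rules them out. Hence G = D_5 (5T2), of order 10. The Galois group D_5 (5T2) has order 10, so the splitting field has degree 10 over Q.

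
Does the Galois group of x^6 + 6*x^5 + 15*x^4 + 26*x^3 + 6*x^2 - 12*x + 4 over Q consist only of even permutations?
No

The polynomial is irreducible of degree 6 over Q. Its discriminant is 304930925568, which is not a perfect square. A Galois group lies in the alternating group exactly when the discriminant is a square in Q, so the Galois group (D_6) is not contained in A_6.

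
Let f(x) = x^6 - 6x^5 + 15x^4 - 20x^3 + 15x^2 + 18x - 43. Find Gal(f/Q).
A_6, the alternating group on 6 letters

The polynomial f is an irreducible sextic over Q, so G = Gal(f/Q) is one of the 16 transitive subgroups 6T1, ..., 6T16 of S_6. The discriminant of f is 746496000000 = 864000^2, a perfect square, so G is contained in A_6. The transitive groups of degree 6 contained in A_6 are: A_4 (6T4, order 12), S_4 (6T7, order 24), (C_3 x C_3) : C_4 (6T10, order 36), PSL(2,5) (6T12, order 60), A_6 (6T15, order 360). By Dedekind's theorem, for a prime p not dividing disc(f) the degrees of the irreducible factors of f mod p form the cycle type of an element of G. Factoring f modulo the 6 such primes p <= 23 (skipping 2, 3, 5, which divide the discriminant), each new pattern first appears at: mod 7: f = (x + 2)(x^5 + 6x^4 + 3x^3 + 2x^2 + 4x + 3), pattern 5+1; mod 23: f = (x + 6)(x + 11)(x + 20)(x^3 + 3x^2 + 4x + 8), pattern 3+1+1+1. No other pattern occurs in this range, so the set of observed cycle types is {5+1, 3+1+1+1}. Among the candidates above, the only group containing elements of all these cycle types is A_6 (6T15) — each of A_4 (6T4), S_4 (6T7), (C_3 x C_3) : C_4 (6T10), PSL(2,5) (6T12) lacks at least one of them. Hence G = A_6 (6T15), of order 360.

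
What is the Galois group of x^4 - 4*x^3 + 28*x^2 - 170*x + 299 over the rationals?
The polynomial is an irreducible quartic over Q and its discriminant is 689076944, which is not a perfect square, so the Galois group is not contained in A_4. The resolvent cubic y^3 - 28*y^2 - 516*y - 196 is irreducible over Q. An irreducible resolvent with non-square discriminant gives S_4.

S_4, the symmetric group on 4 letters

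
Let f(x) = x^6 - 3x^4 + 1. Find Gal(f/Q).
The polynomial f is an irreducible sextic over Q, so G = Gal(f/Q) is one of the 16 transitive subgroups 6T1, ..., 6T16 of S_6. The discriminant of f is -419904, which is not a perfect square, so G is not contained in A_6. The transitive groups of degree 6 not contained in A_6 are: C_6 (6T1, order 6), S_3 (6T2, order 6), D_6 (6T3, order 12), C_3 x S_3 (6T5, order 18), A_4 x C_2 (6T6, order 24), S_4 (6T8, order 24), S_3 x S_3 (6T9, order 36), S_4 x C_2 (6T11, order 48), (S_3 x S_3) : C_2 (6T13, order 72), PGL(2,5) (6T14, order 120), S_6 (6T16, order 720). By Dedekind's theorem, for a prime p not dividing disc(f) the degrees of the irreducible factors of f mod p form the cycle type of an element of G. Factoring f modulo the 33 such primes p <= 149 (skipping 2, 3, which divide the discriminant), each new pattern first appears at: mod 5: f = (x^3 + x^2 + 4x + 3)(x^3 + 4x^2 + 4x + 2), pattern 3+3; mod 7: f = (x^6 + 4x^4 + 1), pattern 6; mod 17: f = (x + 2)(x + 15)(x^2 + 6)(x^2 + 12), pattern 2+2+1+1; mod 19: f = (x + 6)(x + 7)(x + 12)(x + 13)(x^2 + 6), pattern 2+1+1+1+1; mod 71: f = (x^2 + 40)(x^2 + 45)(x^2 + 54), pattern 2+2+2. No other pattern occurs in this range, so the set of observed cycle types is {3+3, 6, 2+2+1+1, 2+1+1+1+1, 2+2+2}. The candidates containing elements of all these cycle types are A_4 x C_2 (6T6) of order 24, S_4 x C_2 (6T11) of order 48, (S_3 x S_3) : C_2 (6T13) of order 72, S_6 (6T16) of order 720; the others are excluded. The observed types are precisely the cycle types that occur in A_4 x C_2 (6T6) (apart from the identity). Each of the other remaining candidates has further cycle types, and by the Chebotarev density theorem the matching factorization patterns would occur for a proportion of primes equal to their share of the group: S_4 x C_2 (6T11) additionally contains elements of type 4+2, 4+1+1 (12 of its 48 elements, about 25% of primes); (S_3 x S_3) : C_2 (6T13) additionally contains elements of type 4+2, 3+2+1, 3+1+1+1 (34 of its 72 elements, about 47% of primes); S_6 (6T16) additionally contains elements of type 5+1, 4+2, 4+1+1, 3+2+1, 3+1+1+1 (484 of its 720 elements, about 67% of primes). None of the 33 primes tested shows any such pattern (for each of these groups the chance of that is below 10^-4), which rules them out. Hence G = A_4 x C_2 (6T6), of order 24.

A_4 x C_2 (also written A4xC2)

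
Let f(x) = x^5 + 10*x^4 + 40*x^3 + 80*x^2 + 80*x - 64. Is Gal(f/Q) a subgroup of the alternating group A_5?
No

The polynomial is irreducible of degree 5 over Q. Its discriminant is 265420800000, which is not a perfect square. A Galois group lies in the alternating group exactly when the discriminant is a square in Q, so the Galois group (F_20) is not contained in A_5.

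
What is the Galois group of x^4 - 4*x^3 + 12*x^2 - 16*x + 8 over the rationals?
V_4 (also written V4)

The polynomial is an irreducible quartic over Q and its discriminant is 16384 = 128^2, a perfect square, so the Galois group is contained in A_4. The resolvent cubic y^3 - 12*y^2 + 32*y splits completely over Q, which gives the Klein four-group V_4.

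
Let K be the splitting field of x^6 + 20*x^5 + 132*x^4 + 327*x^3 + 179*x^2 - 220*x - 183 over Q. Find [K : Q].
The degree of the splitting field over Q equals the order of the Galois group, so first determine the group. The polynomial f is an irreducible sextic over Q, so G = Gal(f/Q) is one of the 16 transitive subgroups 6T1, ..., 6T16 of S_6. The discriminant of f is 8413926734596681 = 91727459^2, a perfect square, so G is contained in A_6. The transitive groups of degree 6 contained in A_6 are: A_4 (6T4, order 12), S_4 (6T7, order 24), (C_3 x C_3) : C_4 (6T10, order 36), PSL(2,5) (6T12, order 60), A_6 (6T15, order 360). By Dedekind's theorem, for a prime p not dividing disc(f) the degrees of the irreducible factors of f mod p form the cycle type of an element of G. Factoring f modulo the 21 such primes p <= 79 (skipping 19, which divides the discriminant), each new pattern first appears at: mod 2: f = (x + 1)(x^5 + x^4 + x^3 + x + 1), pattern 5+1; mod 7: f = (x^3 + 3)(x^3 + 6x^2 + 6x + 2), pattern 3+3; mod 61: f = (x)(x + 40)(x^2 + 47x + 14)(x^2 + 55x + 41), pattern 2+2+1+1. No other pattern occurs in this range, so the set of observed cycle types is {5+1, 3+3, 2+2+1+1}. The candidates containing elements of all these cycle types are PSL(2,5) (6T12) of order 60, A_6 (6T15) of order 360; the others are excluded. The observed types are precisely the cycle types that occur in PSL(2,5) (6T12) (apart from the identity). Each of the other remaining candidates has further cycle types, and by the Chebotarev density theorem the matching factorization patterns would occur for a proportion of primes equal to their share of the group: A_6 (6T15) additionally contains elements of type 4+2, 3+1+1+1 (130 of its 360 elements, about 36% of primes). None of the 21 primes tested shows any such pattern (for each of these groups the chance of that is below 10^-4), which rules them out. Hence G = PSL(2,5) (6T12), of order 60. The Galois group PSL(2,5) (6T12) has order 60, so the splitting field has degree 60 over Q.

60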